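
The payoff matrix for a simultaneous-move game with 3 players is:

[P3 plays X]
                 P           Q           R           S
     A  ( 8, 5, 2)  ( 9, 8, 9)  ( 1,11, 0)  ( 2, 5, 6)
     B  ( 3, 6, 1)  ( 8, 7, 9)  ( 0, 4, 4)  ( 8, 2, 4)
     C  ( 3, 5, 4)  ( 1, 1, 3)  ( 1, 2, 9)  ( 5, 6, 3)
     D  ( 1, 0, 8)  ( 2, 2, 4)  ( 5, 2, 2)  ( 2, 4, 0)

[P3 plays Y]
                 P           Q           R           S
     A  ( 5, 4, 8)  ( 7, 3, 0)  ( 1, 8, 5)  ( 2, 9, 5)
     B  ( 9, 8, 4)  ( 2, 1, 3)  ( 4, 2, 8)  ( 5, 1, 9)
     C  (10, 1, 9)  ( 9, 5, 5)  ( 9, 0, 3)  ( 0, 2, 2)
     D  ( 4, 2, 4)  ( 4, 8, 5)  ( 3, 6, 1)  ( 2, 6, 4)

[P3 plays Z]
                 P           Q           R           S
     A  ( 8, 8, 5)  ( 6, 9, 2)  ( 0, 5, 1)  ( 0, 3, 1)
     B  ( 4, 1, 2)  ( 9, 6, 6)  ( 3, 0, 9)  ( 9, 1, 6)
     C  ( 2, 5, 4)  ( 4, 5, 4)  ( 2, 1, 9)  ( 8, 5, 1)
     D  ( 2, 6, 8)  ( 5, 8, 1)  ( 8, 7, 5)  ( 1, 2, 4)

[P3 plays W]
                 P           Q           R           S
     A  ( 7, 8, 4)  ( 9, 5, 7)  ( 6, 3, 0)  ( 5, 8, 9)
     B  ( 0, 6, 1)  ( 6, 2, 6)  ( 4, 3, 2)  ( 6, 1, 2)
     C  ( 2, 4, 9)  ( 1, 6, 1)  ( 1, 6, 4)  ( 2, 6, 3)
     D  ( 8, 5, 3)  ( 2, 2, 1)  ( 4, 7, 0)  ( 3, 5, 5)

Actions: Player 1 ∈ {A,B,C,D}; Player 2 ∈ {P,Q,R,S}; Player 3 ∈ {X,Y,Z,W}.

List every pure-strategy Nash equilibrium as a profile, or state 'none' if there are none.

(A,P,X): not NE [P2→R gives 11>5; P3→Y gives 8>2]
(A,P,Y): not NE [P1→C gives 10>5; P2→S gives 9>4]
(A,P,Z): not NE [P2→Q gives 9>8; P3→Y gives 8>5]
(A,P,W): not NE [P1→D gives 8>7; P3→Y gives 8>4]
(A,Q,X): not NE [P2→R gives 11>8]
(A,Q,Y): not NE [P1→C gives 9>7; P2→S gives 9>3; P3→X gives 9>0]
(A,Q,Z): not NE [P1→B gives 9>6; P3→X gives 9>2]
(A,Q,W): not NE [P2→S gives 8>5; P3→X gives 9>7]
(A,R,X): not NE [P1→D gives 5>1; P3→Y gives 5>0]
(A,R,Y): not NE [P1→C gives 9>1; P2→S gives 9>8]
(A,R,Z): not NE [P1→D gives 8>0; P2→Q gives 9>5; P3→Y gives 5>1]
(A,R,W): not NE [P2→S gives 8>3; P3→Y gives 5>0]
(A,S,X): not NE [P1→B gives 8>2; P2→R gives 11>5; P3→W gives 9>6]
(A,S,Y): not NE [P1→B gives 5>2; P3→W gives 9>5]
(A,S,Z): not NE [P1→B gives 9>0; P2→Q gives 9>3; P3→W gives 9>1]
(A,S,W): not NE [P1→B gives 6>5]
(B,P,X): not NE [P1→A gives 8>3; P2→Q gives 7>6; P3→Y gives 4>1]
(B,P,Y): not NE [P1→C gives 10>9]
(B,P,Z): not NE [P1→A gives 8>4; P2→Q gives 6>1; P3→Y gives 4>2]
(B,P,W): not NE [P1→D gives 8>0; P3→Y gives 4>1]
(B,Q,X): not NE [P1→A gives 9>8]
(B,Q,Y): not NE [P1→C gives 9>2; P2→P gives 8>1; P3→X gives 9>3]
(B,Q,Z): not NE [P3→X gives 9>6]
(B,Q,W): not NE [P1→A gives 9>6; P2→P gives 6>2; P3→X gives 9>6]
(B,R,X): not NE [P1→D gives 5>0; P2→Q gives 7>4; P3→Z gives 9>4]
(B,R,Y): not NE [P1→C gives 9>4; P2→P gives 8>2; P3→Z gives 9>8]
(B,R,Z): not NE [P1→D gives 8>3; P2→Q gives 6>0]
(B,R,W): not NE [P1→A gives 6>4; P2→P gives 6>3; P3→Z gives 9>2]
(B,S,X): not NE [P2→Q gives 7>2; P3→Y gives 9>4]
(B,S,Y): not NE [P2→P gives 8>1]
(B,S,Z): not NE [P2→Q gives 6>1; P3→Y gives 9>6]
(B,S,W): not NE [P2→P gives 6>1; P3→Y gives 9>2]
(C,P,X): not NE [P1→A gives 8>3; P2→S gives 6>5; P3→W gives 9>4]
(C,P,Y): not NE [P2→Q gives 5>1]
(C,P,Z): not NE [P1→A gives 8>2; P3→W gives 9>4]
(C,P,W): not NE [P1→D gives 8>2; P2→S gives 6>4]
(C,Q,X): not NE [P1→A gives 9>1; P2→S gives 6>1; P3→Y gives 5>3]
(C,Q,Y): NE
(C,Q,Z): not NE [P1→B gives 9>4; P3→Y gives 5>4]
(C,Q,W): not NE [P1→A gives 9>1; P3→Y gives 5>1]
(C,R,X): not NE [P1→D gives 5>1; P2→S gives 6>2]
(C,R,Y): not NE [P2→Q gives 5>0; P3→Z gives 9>3]
(C,R,Z): not NE [P1→D gives 8>2; P2→S gives 5>1]
(C,R,W): not NE [P1→A gives 6>1; P3→Z gives 9>4]
(C,S,X): not NE [P1→B gives 8>5]
(C,S,Y): not NE [P1→B gives 5>0; P2→Q gives 5>2; P3→W gives 3>2]
(C,S,Z): not NE [P1→B gives 9>8; P3→W gives 3>1]
(C,S,W): not NE [P1→B gives 6>2]
(D,P,X): not NE [P1→A gives 8>1; P2→S gives 4>0]
(D,P,Y): not NE [P1→C gives 10>4; P2→Q gives 8>2; P3→Z gives 8>4]
(D,P,Z): not NE [P1→A gives 8>2; P2→Q gives 8>6]
(D,P,W): not NE [P2→R gives 7>5; P3→Z gives 8>3]
(D,Q,X): not NE [P1→A gives 9>2; P2→S gives 4>2; P3→Y gives 5>4]
(D,Q,Y): not NE [P1→C gives 9>4]
(D,Q,Z): not NE [P1→B gives 9>5; P3→Y gives 5>1]
(D,Q,W): not NE [P1→A gives 9>2; P2→R gives 7>2; P3→Y gives 5>1]
(D,R,X): not NE [P2→S gives 4>2; P3→Z gives 5>2]
(D,R,Y): not NE [P1→C gives 9>3; P2→Q gives 8>6; P3→Z gives 5>1]
(D,R,Z): not NE [P2→Q gives 8>7]
(D,R,W): not NE [P1→A gives 6>4; P3→Z gives 5>0]
(D,S,X): not NE [P1→B gives 8>2; P3→W gives 5>0]
(D,S,Y): not NE [P1→B gives 5>2; P2→Q gives 8>6; P3→W gives 5>4]
(D,S,Z): not NE [P1→B gives 9>1; P2→Q gives 8>2; P3→W gives 5>4]
(D,S,W): not NE [P1→B gives 6>3; P2→R gives 7>5]

NE set: (C,Q,Y)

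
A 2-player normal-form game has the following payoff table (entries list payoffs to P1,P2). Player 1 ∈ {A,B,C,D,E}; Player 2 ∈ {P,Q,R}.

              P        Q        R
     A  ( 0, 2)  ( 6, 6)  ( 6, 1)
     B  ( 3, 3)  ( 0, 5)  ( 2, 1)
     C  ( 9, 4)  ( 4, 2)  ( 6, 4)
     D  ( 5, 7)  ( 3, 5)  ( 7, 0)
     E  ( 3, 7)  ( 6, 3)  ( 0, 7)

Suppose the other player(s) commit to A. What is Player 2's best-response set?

argmax u_2 = {Q}

u_2(P vs A) = 2
u_2(Q vs A) = 6
u_2(R vs A) = 1
max payoff 6 at {Q}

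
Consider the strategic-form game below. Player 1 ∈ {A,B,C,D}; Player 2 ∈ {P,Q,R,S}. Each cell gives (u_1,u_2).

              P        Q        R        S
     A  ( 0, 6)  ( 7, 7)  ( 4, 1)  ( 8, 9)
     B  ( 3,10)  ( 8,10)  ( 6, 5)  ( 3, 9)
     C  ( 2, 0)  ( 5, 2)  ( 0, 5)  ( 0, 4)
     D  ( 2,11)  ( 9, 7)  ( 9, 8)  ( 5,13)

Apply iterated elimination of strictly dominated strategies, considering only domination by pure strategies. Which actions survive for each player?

IESDS → P1:{A,B,D} P2:{P,Q,S}

P1 drop C (B beats it: P:3>2 Q:8>5 R:6>0 S:3>0)
P2 drop R (P beats it: A:6>1 B:10>5 D:11>8)
P1→{A,B,D} P2→{P,Q,S}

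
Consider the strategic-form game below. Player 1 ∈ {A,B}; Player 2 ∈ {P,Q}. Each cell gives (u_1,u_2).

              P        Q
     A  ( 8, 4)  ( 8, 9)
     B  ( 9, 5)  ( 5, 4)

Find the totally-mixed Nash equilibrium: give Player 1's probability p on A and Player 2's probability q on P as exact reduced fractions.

P1 indiff ⇒ q·8+(1-q)·8 = q·9+(1-q)·5 ⇒ q(-1) = (1-q)(-3) ⇒ q = 3/4
P2 indiff ⇒ p·4+(1-p)·5 = p·9+(1-p)·4 ⇒ p(-5) = (1-p)(-1) ⇒ p = 1/6

p=1/6, q=3/4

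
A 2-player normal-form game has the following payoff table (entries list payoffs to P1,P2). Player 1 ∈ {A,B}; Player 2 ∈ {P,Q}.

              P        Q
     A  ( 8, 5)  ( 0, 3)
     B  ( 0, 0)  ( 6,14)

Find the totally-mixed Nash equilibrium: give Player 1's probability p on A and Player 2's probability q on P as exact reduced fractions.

P1 indiff ⇒ q·8+(1-q)·0 = q·0+(1-q)·6 ⇒ q(8) = (1-q)(6) ⇒ q = 3/7
P2 indiff ⇒ p·5+(1-p)·0 = p·3+(1-p)·14 ⇒ p(2) = (1-p)(14) ⇒ p = 7/8

(p,q) = (7/8, 3/7)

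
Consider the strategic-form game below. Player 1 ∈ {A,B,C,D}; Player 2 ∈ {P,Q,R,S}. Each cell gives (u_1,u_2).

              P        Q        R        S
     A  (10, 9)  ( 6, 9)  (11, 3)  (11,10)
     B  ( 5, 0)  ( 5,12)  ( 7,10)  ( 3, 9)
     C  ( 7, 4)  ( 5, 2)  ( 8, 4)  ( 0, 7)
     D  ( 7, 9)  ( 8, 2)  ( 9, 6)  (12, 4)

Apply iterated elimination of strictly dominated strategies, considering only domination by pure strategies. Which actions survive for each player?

P1 drop B (A beats it: P:10>5 Q:6>5 R:11>7 S:11>3)
P1 drop C (A beats it: P:10>7 Q:6>5 R:11>8 S:11>0)
P2 drop Q (S beats it: A:10>9 D:4>2)
P2 drop R (P beats it: A:9>3 D:9>6)
P1→{A,D} P2→{P,S}

Survivors P1:{A,D} P2:{P,S}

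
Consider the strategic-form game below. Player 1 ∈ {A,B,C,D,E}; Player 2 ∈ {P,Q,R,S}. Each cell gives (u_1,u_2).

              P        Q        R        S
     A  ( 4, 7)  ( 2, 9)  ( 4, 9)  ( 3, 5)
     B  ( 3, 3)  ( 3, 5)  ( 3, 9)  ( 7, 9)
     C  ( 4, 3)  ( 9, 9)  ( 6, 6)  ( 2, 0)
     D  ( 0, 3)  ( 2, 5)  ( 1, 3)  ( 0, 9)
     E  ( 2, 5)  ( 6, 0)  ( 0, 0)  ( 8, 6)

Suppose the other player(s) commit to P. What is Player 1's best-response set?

u_1(A vs P) = 4
u_1(B vs P) = 3
u_1(C vs P) = 4
u_1(D vs P) = 0
u_1(E vs P) = 2
max payoff 4 at {A,C}

P1 best: {A,C}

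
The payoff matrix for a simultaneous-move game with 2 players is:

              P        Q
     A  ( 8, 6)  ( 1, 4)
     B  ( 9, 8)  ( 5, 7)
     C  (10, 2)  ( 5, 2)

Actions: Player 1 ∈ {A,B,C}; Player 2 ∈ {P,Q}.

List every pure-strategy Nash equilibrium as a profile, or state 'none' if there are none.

(A,P): not NE [P1→C gives 10>8]
(A,Q): not NE [P1→C gives 5>1; P2→P gives 6>4]
(B,P): not NE [P1→C gives 10>9]
(B,Q): not NE [P2→P gives 8>7]
(C,P): NE
(C,Q): NE

Nash profiles: (C,P), (C,Q)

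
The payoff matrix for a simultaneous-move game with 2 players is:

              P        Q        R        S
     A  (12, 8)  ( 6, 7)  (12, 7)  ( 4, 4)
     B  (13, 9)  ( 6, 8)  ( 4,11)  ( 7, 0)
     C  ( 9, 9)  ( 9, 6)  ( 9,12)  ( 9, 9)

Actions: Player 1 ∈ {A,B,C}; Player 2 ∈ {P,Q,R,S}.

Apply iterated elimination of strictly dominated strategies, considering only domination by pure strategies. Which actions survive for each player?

P2 drop Q (P beats it: A:8>7 B:9>8 C:9>6)
P2 drop S (R beats it: A:7>4 B:11>0 C:12>9)
P1 drop C (A beats it: P:12>9 R:12>9)
P1→{A,B} P2→{P,R}

IESDS → P1:{A,B} P2:{P,R}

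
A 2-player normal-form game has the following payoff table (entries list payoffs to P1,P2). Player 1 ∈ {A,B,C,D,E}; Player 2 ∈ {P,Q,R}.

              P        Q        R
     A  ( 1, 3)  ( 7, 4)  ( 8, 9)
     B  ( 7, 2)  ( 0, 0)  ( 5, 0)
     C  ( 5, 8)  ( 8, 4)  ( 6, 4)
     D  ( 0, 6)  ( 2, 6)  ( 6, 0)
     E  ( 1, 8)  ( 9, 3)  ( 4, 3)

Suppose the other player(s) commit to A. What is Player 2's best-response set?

BR_2 = {R}

u_2(P vs A) = 3
u_2(Q vs A) = 4
u_2(R vs A) = 9
max payoff 9 at {R}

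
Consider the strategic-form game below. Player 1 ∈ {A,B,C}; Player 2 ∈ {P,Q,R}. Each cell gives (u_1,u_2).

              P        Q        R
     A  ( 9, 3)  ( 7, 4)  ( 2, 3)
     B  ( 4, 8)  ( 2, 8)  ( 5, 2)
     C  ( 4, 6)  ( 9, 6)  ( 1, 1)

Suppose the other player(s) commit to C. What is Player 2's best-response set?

u_2(P vs C) = 6
u_2(Q vs C) = 6
u_2(R vs C) = 1
max payoff 6 at {P,Q}

P2 best: {P,Q}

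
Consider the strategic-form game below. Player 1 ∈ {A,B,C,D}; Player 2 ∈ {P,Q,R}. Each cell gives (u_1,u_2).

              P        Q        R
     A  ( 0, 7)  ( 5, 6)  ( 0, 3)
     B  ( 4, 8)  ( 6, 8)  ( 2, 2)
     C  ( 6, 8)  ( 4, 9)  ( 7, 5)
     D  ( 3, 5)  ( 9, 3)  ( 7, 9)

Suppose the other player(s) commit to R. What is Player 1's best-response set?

u_1(A vs R) = 0
u_1(B vs R) = 2
u_1(C vs R) = 7
u_1(D vs R) = 7
max payoff 7 at {C,D}

BR_1 = {C,D}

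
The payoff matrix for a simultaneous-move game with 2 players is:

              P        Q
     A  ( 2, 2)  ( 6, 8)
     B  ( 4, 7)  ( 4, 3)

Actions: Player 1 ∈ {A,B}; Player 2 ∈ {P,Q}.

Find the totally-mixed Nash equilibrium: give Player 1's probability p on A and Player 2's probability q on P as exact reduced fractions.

(p,q) = (2/5, 1/2)

P1 indiff ⇒ q·2+(1-q)·6 = q·4+(1-q)·4 ⇒ q(-2) = (1-q)(-2) ⇒ q = 1/2
P2 indiff ⇒ p·2+(1-p)·7 = p·8+(1-p)·3 ⇒ p(-6) = (1-p)(-4) ⇒ p = 2/5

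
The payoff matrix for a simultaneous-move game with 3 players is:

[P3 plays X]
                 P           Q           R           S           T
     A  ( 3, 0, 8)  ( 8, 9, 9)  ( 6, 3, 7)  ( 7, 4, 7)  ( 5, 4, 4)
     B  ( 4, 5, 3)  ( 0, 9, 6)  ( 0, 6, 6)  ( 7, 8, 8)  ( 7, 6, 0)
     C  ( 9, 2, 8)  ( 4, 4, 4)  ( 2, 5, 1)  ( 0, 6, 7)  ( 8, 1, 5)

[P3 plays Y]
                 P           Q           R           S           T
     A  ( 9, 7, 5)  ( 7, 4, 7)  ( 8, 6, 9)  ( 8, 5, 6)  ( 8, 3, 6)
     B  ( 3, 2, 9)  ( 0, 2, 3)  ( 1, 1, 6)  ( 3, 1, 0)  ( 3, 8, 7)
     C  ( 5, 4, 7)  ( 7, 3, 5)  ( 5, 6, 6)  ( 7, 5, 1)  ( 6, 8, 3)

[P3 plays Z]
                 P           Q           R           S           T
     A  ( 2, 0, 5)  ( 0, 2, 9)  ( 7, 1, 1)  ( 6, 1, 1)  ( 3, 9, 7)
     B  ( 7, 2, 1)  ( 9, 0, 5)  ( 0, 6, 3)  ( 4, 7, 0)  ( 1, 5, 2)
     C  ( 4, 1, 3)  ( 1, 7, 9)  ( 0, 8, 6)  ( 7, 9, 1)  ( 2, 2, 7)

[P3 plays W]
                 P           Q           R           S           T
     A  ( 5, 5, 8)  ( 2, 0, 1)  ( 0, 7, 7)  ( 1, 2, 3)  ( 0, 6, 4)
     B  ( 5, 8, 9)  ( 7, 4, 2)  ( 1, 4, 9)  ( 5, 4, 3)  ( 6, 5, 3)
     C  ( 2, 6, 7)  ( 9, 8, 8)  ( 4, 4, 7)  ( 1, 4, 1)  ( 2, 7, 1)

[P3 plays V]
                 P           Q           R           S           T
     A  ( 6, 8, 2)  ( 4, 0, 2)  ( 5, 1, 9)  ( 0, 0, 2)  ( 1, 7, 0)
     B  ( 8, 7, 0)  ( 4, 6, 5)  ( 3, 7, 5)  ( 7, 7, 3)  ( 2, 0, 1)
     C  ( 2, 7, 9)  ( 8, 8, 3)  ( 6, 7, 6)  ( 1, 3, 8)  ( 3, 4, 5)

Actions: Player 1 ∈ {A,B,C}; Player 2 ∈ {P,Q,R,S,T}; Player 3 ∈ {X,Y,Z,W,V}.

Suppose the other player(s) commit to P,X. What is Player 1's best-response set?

BR_1 = {C}

u_1(A vs P,X) = 3
u_1(B vs P,X) = 4
u_1(C vs P,X) = 9
max payoff 9 at {C}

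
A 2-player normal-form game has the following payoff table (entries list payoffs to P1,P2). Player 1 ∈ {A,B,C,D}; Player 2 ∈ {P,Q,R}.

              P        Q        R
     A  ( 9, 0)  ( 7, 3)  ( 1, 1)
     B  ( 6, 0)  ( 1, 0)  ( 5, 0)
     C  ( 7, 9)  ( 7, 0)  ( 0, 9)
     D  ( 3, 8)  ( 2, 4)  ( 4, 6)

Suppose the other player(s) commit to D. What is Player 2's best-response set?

argmax u_2 = {P}

u_2(P vs D) = 8
u_2(Q vs D) = 4
u_2(R vs D) = 6
max payoff 8 at {P}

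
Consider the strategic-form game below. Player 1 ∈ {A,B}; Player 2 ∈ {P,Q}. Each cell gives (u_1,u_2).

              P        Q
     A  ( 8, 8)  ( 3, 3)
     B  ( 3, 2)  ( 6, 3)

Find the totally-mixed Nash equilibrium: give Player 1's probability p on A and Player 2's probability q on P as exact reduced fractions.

P1 indiff ⇒ q·8+(1-q)·3 = q·3+(1-q)·6 ⇒ q(5) = (1-q)(3) ⇒ q = 3/8
P2 indiff ⇒ p·8+(1-p)·2 = p·3+(1-p)·3 ⇒ p(5) = (1-p)(1) ⇒ p = 1/6

P1 mixes 1/6 on A; P2 mixes 3/8 on P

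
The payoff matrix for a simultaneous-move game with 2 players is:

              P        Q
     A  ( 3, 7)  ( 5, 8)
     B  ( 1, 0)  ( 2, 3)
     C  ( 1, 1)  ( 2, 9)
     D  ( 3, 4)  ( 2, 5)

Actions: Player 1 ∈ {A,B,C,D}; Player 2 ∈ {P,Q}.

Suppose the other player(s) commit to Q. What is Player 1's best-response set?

BR_1 = {A}

u_1(A vs Q) = 5
u_1(B vs Q) = 2
u_1(C vs Q) = 2
u_1(D vs Q) = 2
max payoff 5 at {A}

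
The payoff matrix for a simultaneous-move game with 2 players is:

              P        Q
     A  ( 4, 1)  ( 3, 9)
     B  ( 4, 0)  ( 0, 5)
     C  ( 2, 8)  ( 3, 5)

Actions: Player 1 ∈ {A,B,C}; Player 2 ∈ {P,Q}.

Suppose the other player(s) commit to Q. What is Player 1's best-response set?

u_1(A vs Q) = 3
u_1(B vs Q) = 0
u_1(C vs Q) = 3
max payoff 3 at {A,C}

argmax u_1 = {A,C}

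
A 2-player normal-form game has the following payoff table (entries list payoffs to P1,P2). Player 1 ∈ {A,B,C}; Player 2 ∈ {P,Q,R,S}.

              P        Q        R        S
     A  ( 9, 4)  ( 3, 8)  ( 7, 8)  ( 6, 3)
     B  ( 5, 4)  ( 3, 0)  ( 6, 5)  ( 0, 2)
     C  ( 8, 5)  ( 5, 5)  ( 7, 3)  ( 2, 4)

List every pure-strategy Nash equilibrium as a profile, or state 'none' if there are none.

(A,P): not NE [P2→R gives 8>4]
(A,Q): not NE [P1→C gives 5>3]
(A,R): NE
(A,S): not NE [P2→R gives 8>3]
(B,P): not NE [P1→A gives 9>5; P2→R gives 5>4]
(B,Q): not NE [P1→C gives 5>3; P2→R gives 5>0]
(B,R): not NE [P1→C gives 7>6]
(B,S): not NE [P1→A gives 6>0; P2→R gives 5>2]
(C,P): not NE [P1→A gives 9>8]
(C,Q): NE
(C,R): not NE [P2→Q gives 5>3]
(C,S): not NE [P1→A gives 6>2; P2→Q gives 5>4]

Nash profiles: (A,R), (C,Q)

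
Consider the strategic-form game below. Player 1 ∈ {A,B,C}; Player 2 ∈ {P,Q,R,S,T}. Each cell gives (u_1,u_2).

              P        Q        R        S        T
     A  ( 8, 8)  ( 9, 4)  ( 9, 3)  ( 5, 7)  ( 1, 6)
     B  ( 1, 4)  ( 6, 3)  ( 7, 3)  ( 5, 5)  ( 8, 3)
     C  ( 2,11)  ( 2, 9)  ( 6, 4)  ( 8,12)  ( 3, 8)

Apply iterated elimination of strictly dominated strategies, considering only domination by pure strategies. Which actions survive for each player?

P2 drop Q (P beats it: A:8>4 B:4>3 C:11>9)
P2 drop R (P beats it: A:8>3 B:4>3 C:11>4)
P2 drop T (P beats it: A:8>6 B:4>3 C:11>8)
P1 drop B (C beats it: P:2>1 S:8>5)
P1→{A,C} P2→{P,S}

Remaining: P1:{A,C} P2:{P,S}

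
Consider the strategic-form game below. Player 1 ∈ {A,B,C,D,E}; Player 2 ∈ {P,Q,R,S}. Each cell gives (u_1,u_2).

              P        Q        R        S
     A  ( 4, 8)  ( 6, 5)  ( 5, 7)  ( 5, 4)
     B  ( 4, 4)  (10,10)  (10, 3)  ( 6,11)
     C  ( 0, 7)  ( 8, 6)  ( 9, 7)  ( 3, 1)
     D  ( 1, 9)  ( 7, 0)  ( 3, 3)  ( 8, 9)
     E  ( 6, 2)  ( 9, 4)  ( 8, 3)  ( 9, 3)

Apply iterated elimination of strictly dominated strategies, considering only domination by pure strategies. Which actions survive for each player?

Remaining: P1:{B,E} P2:{Q,S}

P1 drop A (E beats it: P:6>4 Q:9>6 R:8>5 S:9>5)
P1 drop C (B beats it: P:4>0 Q:10>8 R:10>9 S:6>3)
P1 drop D (E beats it: P:6>1 Q:9>7 R:8>3 S:9>8)
P2 drop P (Q beats it: B:10>4 E:4>2)
P2 drop R (Q beats it: B:10>3 E:4>3)
P1→{B,E} P2→{Q,S}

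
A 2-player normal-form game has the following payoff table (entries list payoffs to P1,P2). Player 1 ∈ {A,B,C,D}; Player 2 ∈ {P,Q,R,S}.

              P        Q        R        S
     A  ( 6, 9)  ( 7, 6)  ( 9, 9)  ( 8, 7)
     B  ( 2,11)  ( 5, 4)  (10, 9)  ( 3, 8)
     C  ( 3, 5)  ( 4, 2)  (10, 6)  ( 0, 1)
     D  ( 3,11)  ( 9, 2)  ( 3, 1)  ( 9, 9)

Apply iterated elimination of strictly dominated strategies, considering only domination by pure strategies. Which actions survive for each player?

P2 drop Q (P beats it: A:9>6 B:11>4 C:5>2 D:11>2)
P2 drop S (P beats it: A:9>7 B:11>8 C:5>1 D:11>9)
P1 drop D (A beats it: P:6>3 R:9>3)
P1→{A,B,C} P2→{P,R}

Survivors P1:{A,B,C} P2:{P,R}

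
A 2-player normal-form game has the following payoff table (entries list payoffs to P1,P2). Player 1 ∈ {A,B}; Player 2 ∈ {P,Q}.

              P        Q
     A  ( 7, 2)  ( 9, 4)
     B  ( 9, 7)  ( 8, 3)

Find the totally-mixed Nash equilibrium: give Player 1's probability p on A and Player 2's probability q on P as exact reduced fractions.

P1 indiff ⇒ q·7+(1-q)·9 = q·9+(1-q)·8 ⇒ q(-2) = (1-q)(-1) ⇒ q = 1/3
P2 indiff ⇒ p·2+(1-p)·7 = p·4+(1-p)·3 ⇒ p(-2) = (1-p)(-4) ⇒ p = 2/3

p=2/3, q=1/3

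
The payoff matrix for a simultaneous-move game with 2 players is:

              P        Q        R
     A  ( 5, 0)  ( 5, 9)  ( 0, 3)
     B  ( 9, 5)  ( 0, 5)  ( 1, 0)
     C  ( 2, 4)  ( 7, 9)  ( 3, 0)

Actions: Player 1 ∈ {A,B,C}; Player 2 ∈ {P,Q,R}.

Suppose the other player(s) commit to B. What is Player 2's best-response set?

P2 best: {P,Q}

u_2(P vs B) = 5
u_2(Q vs B) = 5
u_2(R vs B) = 0
max payoff 5 at {P,Q}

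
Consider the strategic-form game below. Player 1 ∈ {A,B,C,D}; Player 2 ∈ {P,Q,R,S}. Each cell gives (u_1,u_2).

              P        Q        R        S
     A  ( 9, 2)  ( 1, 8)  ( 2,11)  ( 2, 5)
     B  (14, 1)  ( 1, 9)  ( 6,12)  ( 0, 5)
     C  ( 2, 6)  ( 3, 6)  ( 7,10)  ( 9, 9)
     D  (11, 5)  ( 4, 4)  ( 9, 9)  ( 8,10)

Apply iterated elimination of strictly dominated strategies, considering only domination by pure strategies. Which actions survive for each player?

P1 drop A (D beats it: P:11>9 Q:4>1 R:9>2 S:8>2)
P2 drop P (R beats it: B:12>1 C:10>6 D:9>5)
P1 drop B (C beats it: Q:3>1 R:7>6 S:9>0)
P2 drop Q (R beats it: C:10>6 D:9>4)
P1→{C,D} P2→{R,S}

Survivors P1:{C,D} P2:{R,S}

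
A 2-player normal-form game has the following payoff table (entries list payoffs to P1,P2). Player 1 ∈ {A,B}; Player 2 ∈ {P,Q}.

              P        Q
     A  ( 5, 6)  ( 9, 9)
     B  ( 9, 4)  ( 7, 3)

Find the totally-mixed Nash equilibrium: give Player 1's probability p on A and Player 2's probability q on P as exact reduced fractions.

p=1/4, q=1/3

P1 indiff ⇒ q·5+(1-q)·9 = q·9+(1-q)·7 ⇒ q(-4) = (1-q)(-2) ⇒ q = 1/3
P2 indiff ⇒ p·6+(1-p)·4 = p·9+(1-p)·3 ⇒ p(-3) = (1-p)(-1) ⇒ p = 1/4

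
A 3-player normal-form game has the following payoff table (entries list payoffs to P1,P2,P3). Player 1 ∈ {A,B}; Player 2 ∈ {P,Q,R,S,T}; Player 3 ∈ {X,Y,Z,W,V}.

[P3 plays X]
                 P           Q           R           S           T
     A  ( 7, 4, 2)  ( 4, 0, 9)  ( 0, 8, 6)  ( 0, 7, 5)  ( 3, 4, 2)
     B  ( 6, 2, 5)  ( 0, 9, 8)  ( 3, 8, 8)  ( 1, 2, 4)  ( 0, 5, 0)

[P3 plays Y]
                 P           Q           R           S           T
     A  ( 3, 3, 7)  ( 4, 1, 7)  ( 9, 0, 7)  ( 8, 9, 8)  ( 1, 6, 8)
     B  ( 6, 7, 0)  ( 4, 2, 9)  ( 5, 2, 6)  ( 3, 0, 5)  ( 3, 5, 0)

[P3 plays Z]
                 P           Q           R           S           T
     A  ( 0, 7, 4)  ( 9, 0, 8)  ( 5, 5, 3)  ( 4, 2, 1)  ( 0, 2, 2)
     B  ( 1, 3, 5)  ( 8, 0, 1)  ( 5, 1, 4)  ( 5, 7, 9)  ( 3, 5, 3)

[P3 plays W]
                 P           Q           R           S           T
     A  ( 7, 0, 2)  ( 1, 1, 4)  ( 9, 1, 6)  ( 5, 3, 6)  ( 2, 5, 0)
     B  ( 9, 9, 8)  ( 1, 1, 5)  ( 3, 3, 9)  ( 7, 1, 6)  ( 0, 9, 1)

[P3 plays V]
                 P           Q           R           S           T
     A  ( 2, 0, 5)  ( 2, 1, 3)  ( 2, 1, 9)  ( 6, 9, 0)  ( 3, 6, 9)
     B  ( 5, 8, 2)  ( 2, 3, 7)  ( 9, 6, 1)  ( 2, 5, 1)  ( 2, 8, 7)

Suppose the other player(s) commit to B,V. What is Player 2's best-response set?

u_2(P vs B,V) = 8
u_2(Q vs B,V) = 3
u_2(R vs B,V) = 6
u_2(S vs B,V) = 5
u_2(T vs B,V) = 8
max payoff 8 at {P,T}

argmax u_2 = {P,T}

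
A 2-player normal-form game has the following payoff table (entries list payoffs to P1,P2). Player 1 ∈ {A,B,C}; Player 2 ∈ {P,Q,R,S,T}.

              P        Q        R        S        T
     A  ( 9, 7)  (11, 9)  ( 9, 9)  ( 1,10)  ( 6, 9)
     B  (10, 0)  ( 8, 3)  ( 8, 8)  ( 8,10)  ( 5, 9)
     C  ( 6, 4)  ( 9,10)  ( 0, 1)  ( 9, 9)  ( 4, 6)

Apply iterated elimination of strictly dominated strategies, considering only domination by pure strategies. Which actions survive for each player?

Remaining: P1:{A,C} P2:{Q,S}

P2 drop P (Q beats it: A:9>7 B:3>0 C:10>4)
P2 drop R (S beats it: A:10>9 B:10>8 C:9>1)
P2 drop T (S beats it: A:10>9 B:10>9 C:9>6)
P1 drop B (C beats it: Q:9>8 S:9>8)
P1→{A,C} P2→{Q,S}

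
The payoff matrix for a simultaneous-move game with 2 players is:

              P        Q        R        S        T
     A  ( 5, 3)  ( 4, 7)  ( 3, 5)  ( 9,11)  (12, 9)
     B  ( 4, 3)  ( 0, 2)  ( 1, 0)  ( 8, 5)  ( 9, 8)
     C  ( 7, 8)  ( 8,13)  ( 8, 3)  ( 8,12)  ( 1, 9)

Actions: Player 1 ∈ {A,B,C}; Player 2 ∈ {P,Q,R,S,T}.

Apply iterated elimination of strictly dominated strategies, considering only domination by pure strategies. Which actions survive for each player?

Remaining: P1:{A,C} P2:{Q,S}

P1 drop B (A beats it: P:5>4 Q:4>0 R:3>1 S:9>8 T:12>9)
P2 drop P (Q beats it: A:7>3 C:13>8)
P2 drop R (Q beats it: A:7>5 C:13>3)
P2 drop T (S beats it: A:11>9 C:12>9)
P1→{A,C} P2→{Q,S}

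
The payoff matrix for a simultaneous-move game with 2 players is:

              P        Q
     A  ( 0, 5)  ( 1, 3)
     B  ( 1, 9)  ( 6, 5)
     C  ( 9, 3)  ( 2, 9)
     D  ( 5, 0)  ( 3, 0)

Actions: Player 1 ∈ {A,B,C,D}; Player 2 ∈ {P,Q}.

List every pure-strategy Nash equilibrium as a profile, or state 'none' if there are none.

Equilibria: none

(A,P): not NE [P1→C gives 9>0]
(A,Q): not NE [P1→B gives 6>1; P2→P gives 5>3]
(B,P): not NE [P1→C gives 9>1]
(B,Q): not NE [P2→P gives 9>5]
(C,P): not NE [P2→Q gives 9>3]
(C,Q): not NE [P1→B gives 6>2]
(D,P): not NE [P1→C gives 9>5]
(D,Q): not NE [P1→B gives 6>3]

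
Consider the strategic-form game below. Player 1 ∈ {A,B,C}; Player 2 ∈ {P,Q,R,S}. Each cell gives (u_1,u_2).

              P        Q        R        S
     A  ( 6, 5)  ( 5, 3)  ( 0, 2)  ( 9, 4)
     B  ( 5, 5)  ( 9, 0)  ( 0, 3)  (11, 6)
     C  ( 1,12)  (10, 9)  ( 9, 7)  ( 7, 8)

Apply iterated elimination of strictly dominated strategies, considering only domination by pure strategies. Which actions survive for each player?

P2 drop Q (P beats it: A:5>3 B:5>0 C:12>9)
P2 drop R (P beats it: A:5>2 B:5>3 C:12>7)
P1 drop C (A beats it: P:6>1 S:9>7)
P1→{A,B} P2→{P,S}

Survivors P1:{A,B} P2:{P,S}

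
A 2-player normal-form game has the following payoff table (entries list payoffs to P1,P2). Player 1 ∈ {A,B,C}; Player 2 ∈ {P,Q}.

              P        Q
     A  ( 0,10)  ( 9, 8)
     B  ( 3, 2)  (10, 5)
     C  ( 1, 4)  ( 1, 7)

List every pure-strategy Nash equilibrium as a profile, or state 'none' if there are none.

PSNE = {(B,Q)}

(A,P): not NE [P1→B gives 3>0]
(A,Q): not NE [P1→B gives 10>9; P2→P gives 10>8]
(B,P): not NE [P2→Q gives 5>2]
(B,Q): NE
(C,P): not NE [P1→B gives 3>1; P2→Q gives 7>4]
(C,Q): not NE [P1→B gives 10>1]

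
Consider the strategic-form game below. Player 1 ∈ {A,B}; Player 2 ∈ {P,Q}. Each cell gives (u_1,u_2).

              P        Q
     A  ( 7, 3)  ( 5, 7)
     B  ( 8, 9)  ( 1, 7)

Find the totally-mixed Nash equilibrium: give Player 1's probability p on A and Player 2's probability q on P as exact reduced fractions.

P1 indiff ⇒ q·7+(1-q)·5 = q·8+(1-q)·1 ⇒ q(-1) = (1-q)(-4) ⇒ q = 4/5
P2 indiff ⇒ p·3+(1-p)·9 = p·7+(1-p)·7 ⇒ p(-4) = (1-p)(-2) ⇒ p = 1/3

P1 mixes 1/3 on A; P2 mixes 4/5 on P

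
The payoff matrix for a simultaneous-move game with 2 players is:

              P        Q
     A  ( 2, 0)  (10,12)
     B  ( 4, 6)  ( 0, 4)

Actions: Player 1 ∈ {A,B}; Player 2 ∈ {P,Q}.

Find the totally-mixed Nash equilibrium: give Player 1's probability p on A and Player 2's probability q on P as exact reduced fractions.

P1 indiff ⇒ q·2+(1-q)·10 = q·4+(1-q)·0 ⇒ q(-2) = (1-q)(-10) ⇒ q = 5/6
P2 indiff ⇒ p·0+(1-p)·6 = p·12+(1-p)·4 ⇒ p(-12) = (1-p)(-2) ⇒ p = 1/7

P1 mixes 1/7 on A; P2 mixes 5/6 on P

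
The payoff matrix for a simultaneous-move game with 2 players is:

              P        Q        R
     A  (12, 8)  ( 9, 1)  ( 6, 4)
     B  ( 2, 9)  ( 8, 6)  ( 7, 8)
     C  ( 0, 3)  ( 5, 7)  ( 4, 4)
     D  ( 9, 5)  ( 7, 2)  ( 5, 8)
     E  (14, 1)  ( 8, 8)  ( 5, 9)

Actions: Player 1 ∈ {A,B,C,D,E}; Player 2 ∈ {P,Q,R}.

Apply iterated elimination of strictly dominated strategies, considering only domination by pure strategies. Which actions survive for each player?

Remaining: P1:{A,B,E} P2:{P,R}

P1 drop C (A beats it: P:12>0 Q:9>5 R:6>4)
P1 drop D (A beats it: P:12>9 Q:9>7 R:6>5)
P2 drop Q (R beats it: A:4>1 B:8>6 E:9>8)
P1→{A,B,E} P2→{P,R}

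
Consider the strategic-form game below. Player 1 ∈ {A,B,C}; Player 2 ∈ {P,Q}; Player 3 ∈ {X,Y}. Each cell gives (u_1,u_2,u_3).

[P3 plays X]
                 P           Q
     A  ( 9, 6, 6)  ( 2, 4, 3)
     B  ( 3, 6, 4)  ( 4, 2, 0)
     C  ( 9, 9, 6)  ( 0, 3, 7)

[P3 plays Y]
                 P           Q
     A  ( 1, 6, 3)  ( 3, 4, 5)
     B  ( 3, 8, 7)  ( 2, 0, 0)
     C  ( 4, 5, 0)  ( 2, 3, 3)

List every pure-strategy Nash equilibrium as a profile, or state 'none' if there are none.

(A,P,X): NE
(A,P,Y): not NE [P1→C gives 4>1; P3→X gives 6>3]
(A,Q,X): not NE [P1→B gives 4>2; P2→P gives 6>4; P3→Y gives 5>3]
(A,Q,Y): not NE [P2→P gives 6>4]
(B,P,X): not NE [P1→C gives 9>3; P3→Y gives 7>4]
(B,P,Y): not NE [P1→C gives 4>3]
(B,Q,X): not NE [P2→P gives 6>2]
(B,Q,Y): not NE [P1→A gives 3>2; P2→P gives 8>0]
(C,P,X): NE
(C,P,Y): not NE [P3→X gives 6>0]
(C,Q,X): not NE [P1→B gives 4>0; P2→P gives 9>3]
(C,Q,Y): not NE [P1→A gives 3>2; P2→P gives 5>3; P3→X gives 7>3]

Nash profiles: (A,P,X), (C,P,X)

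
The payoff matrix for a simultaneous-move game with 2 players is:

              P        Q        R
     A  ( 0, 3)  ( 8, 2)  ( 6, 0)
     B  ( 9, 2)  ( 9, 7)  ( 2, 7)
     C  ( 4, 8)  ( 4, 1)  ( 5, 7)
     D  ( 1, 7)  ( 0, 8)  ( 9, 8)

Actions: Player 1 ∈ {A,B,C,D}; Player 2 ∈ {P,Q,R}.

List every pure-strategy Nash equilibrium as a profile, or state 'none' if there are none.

Nash profiles: (B,Q), (D,R)

(A,P): not NE [P1→B gives 9>0]
(A,Q): not NE [P1→B gives 9>8; P2→P gives 3>2]
(A,R): not NE [P1→D gives 9>6; P2→P gives 3>0]
(B,P): not NE [P2→R gives 7>2]
(B,Q): NE
(B,R): not NE [P1→D gives 9>2]
(C,P): not NE [P1→B gives 9>4]
(C,Q): not NE [P1→B gives 9>4; P2→P gives 8>1]
(C,R): not NE [P1→D gives 9>5; P2→P gives 8>7]
(D,P): not NE [P1→B gives 9>1; P2→R gives 8>7]
(D,Q): not NE [P1→B gives 9>0]
(D,R): NE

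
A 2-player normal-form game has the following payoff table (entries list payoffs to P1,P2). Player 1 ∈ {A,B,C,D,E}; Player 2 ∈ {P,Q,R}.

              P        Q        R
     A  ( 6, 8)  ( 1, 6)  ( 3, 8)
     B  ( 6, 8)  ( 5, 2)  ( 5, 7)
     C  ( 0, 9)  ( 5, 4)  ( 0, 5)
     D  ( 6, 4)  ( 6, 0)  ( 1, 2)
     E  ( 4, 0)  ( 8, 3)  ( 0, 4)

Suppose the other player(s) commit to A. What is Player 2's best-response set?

BR_2 = {P,R}

u_2(P vs A) = 8
u_2(Q vs A) = 6
u_2(R vs A) = 8
max payoff 8 at {P,R}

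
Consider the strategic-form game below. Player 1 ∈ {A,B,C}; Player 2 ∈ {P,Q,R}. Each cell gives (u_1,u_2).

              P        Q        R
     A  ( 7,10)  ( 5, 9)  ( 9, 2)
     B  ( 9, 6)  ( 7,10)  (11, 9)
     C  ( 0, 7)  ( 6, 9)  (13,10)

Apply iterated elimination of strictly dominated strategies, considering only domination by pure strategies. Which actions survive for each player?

P1 drop A (B beats it: P:9>7 Q:7>5 R:11>9)
P2 drop P (Q beats it: B:10>6 C:9>7)
P1→{B,C} P2→{Q,R}

IESDS → P1:{B,C} P2:{Q,R}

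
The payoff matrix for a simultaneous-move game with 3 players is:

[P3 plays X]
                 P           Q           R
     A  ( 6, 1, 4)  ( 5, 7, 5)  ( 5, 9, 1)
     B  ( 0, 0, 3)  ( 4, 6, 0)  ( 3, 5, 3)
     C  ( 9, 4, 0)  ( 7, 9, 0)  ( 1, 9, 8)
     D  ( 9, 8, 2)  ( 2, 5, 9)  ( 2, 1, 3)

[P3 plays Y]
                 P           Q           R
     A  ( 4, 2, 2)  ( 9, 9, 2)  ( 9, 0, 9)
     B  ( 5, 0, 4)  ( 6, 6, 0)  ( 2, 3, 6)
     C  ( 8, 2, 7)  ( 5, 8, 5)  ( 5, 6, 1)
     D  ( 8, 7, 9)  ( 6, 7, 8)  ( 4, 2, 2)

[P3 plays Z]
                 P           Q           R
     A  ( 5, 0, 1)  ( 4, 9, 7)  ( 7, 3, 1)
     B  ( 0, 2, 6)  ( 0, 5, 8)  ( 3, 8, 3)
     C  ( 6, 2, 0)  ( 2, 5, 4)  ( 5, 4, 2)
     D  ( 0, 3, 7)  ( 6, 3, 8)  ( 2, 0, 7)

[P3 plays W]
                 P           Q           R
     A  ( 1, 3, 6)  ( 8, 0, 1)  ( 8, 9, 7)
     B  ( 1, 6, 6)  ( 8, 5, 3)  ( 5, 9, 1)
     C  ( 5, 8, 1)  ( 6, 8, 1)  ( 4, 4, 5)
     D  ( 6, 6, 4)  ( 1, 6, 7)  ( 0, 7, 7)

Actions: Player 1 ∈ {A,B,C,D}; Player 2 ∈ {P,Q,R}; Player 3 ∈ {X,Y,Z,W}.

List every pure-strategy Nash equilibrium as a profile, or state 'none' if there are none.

(A,P,X): not NE [P1→D gives 9>6; P2→R gives 9>1; P3→W gives 6>4]
(A,P,Y): not NE [P1→D gives 8>4; P2→Q gives 9>2; P3→W gives 6>2]
(A,P,Z): not NE [P1→C gives 6>5; P2→Q gives 9>0; P3→W gives 6>1]
(A,P,W): not NE [P1→D gives 6>1; P2→R gives 9>3]
(A,Q,X): not NE [P1→C gives 7>5; P2→R gives 9>7; P3→Z gives 7>5]
(A,Q,Y): not NE [P3→Z gives 7>2]
(A,Q,Z): not NE [P1→D gives 6>4]
(A,Q,W): not NE [P2→R gives 9>0; P3→Z gives 7>1]
(A,R,X): not NE [P3→Y gives 9>1]
(A,R,Y): not NE [P2→Q gives 9>0]
(A,R,Z): not NE [P2→Q gives 9>3; P3→Y gives 9>1]
(A,R,W): not NE [P3→Y gives 9>7]
(B,P,X): not NE [P1→D gives 9>0; P2→Q gives 6>0; P3→W gives 6>3]
(B,P,Y): not NE [P1→D gives 8>5; P2→Q gives 6>0; P3→W gives 6>4]
(B,P,Z): not NE [P1→C gives 6>0; P2→R gives 8>2]
(B,P,W): not NE [P1→D gives 6>1; P2→R gives 9>6]
(B,Q,X): not NE [P1→C gives 7>4; P3→Z gives 8>0]
(B,Q,Y): not NE [P1→A gives 9>6; P3→Z gives 8>0]
(B,Q,Z): not NE [P1→D gives 6>0; P2→R gives 8>5]
(B,Q,W): not NE [P2→R gives 9>5; P3→Z gives 8>3]
(B,R,X): not NE [P1→A gives 5>3; P2→Q gives 6>5; P3→Y gives 6>3]
(B,R,Y): not NE [P1→A gives 9>2; P2→Q gives 6>3]
(B,R,Z): not NE [P1→A gives 7>3; P3→Y gives 6>3]
(B,R,W): not NE [P1→A gives 8>5; P3→Y gives 6>1]
(C,P,X): not NE [P2→R gives 9>4; P3→Y gives 7>0]
(C,P,Y): not NE [P2→Q gives 8>2]
(C,P,Z): not NE [P2→Q gives 5>2; P3→Y gives 7>0]
(C,P,W): not NE [P1→D gives 6>5; P3→Y gives 7>1]
(C,Q,X): not NE [P3→Y gives 5>0]
(C,Q,Y): not NE [P1→A gives 9>5]
(C,Q,Z): not NE [P1→D gives 6>2; P3→Y gives 5>4]
(C,Q,W): not NE [P1→B gives 8>6; P3→Y gives 5>1]
(C,R,X): not NE [P1→A gives 5>1]
(C,R,Y): not NE [P1→A gives 9>5; P2→Q gives 8>6; P3→X gives 8>1]
(C,R,Z): not NE [P1→A gives 7>5; P2→Q gives 5>4; P3→X gives 8>2]
(C,R,W): not NE [P1→A gives 8>4; P2→Q gives 8>4; P3→X gives 8>5]
(D,P,X): not NE [P3→Y gives 9>2]
(D,P,Y): NE
(D,P,Z): not NE [P1→C gives 6>0; P3→Y gives 9>7]
(D,P,W): not NE [P2→R gives 7>6; P3→Y gives 9>4]
(D,Q,X): not NE [P1→C gives 7>2; P2→P gives 8>5]
(D,Q,Y): not NE [P1→A gives 9>6; P3→X gives 9>8]
(D,Q,Z): not NE [P3→X gives 9>8]
(D,Q,W): not NE [P1→B gives 8>1; P2→R gives 7>6; P3→X gives 9>7]
(D,R,X): not NE [P1→A gives 5>2; P2→P gives 8>1; P3→W gives 7>3]
(D,R,Y): not NE [P1→A gives 9>4; P2→Q gives 7>2; P3→W gives 7>2]
(D,R,Z): not NE [P1→A gives 7>2; P2→Q gives 3>0]
(D,R,W): not NE [P1→A gives 8>0]

PSNE = {(D,P,Y)}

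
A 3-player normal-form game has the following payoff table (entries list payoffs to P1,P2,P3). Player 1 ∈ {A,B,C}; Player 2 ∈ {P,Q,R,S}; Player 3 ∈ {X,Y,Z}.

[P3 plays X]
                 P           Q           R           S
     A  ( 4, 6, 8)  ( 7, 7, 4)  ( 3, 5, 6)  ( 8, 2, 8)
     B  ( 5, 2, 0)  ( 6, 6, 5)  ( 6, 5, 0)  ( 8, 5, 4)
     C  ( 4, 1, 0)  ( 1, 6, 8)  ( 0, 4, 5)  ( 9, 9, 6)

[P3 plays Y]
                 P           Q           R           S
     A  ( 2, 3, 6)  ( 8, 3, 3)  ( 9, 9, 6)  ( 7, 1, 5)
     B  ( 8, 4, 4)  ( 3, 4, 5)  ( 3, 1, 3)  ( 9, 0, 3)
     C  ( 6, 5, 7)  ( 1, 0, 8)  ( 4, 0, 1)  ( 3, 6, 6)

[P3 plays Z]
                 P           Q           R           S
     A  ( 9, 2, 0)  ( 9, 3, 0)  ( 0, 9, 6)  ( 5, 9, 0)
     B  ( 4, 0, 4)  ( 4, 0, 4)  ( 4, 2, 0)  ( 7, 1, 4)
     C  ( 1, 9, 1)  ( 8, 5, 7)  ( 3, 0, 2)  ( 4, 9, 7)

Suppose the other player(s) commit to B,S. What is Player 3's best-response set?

u_3(X vs B,S) = 4
u_3(Y vs B,S) = 3
u_3(Z vs B,S) = 4
max payoff 4 at {X,Z}

P3 best: {X,Z}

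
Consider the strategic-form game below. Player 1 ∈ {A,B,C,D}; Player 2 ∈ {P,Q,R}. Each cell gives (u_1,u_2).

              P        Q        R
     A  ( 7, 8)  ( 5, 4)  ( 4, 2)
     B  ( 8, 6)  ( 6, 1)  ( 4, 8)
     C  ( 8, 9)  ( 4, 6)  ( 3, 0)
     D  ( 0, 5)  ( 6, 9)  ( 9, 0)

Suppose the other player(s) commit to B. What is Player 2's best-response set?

P2 best: {R}

u_2(P vs B) = 6
u_2(Q vs B) = 1
u_2(R vs B) = 8
max payoff 8 at {R}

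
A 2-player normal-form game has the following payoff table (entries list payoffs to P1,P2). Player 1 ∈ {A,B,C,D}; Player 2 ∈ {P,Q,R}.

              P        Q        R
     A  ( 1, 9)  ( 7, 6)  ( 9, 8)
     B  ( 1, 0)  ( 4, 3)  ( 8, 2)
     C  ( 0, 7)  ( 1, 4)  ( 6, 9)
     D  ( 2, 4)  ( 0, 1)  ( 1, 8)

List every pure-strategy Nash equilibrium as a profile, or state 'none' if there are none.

(A,P): not NE [P1→D gives 2>1]
(A,Q): not NE [P2→P gives 9>6]
(A,R): not NE [P2→P gives 9>8]
(B,P): not NE [P1→D gives 2>1; P2→Q gives 3>0]
(B,Q): not NE [P1→A gives 7>4]
(B,R): not NE [P1→A gives 9>8; P2→Q gives 3>2]
(C,P): not NE [P1→D gives 2>0; P2→R gives 9>7]
(C,Q): not NE [P1→A gives 7>1; P2→R gives 9>4]
(C,R): not NE [P1→A gives 9>6]
(D,P): not NE [P2→R gives 8>4]
(D,Q): not NE [P1→A gives 7>0; P2→R gives 8>1]
(D,R): not NE [P1→A gives 9>1]

Equilibria: none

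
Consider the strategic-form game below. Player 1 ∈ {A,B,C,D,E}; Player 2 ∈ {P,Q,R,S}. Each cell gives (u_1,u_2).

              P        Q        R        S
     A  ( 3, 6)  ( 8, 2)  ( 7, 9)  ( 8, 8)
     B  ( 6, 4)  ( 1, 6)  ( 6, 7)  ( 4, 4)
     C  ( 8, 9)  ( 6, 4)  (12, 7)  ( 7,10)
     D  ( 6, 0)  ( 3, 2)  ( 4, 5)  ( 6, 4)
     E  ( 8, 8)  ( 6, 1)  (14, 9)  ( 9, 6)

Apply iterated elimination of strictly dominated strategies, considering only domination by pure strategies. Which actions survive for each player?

Survivors P1:{C,E} P2:{P,R,S}

P1 drop B (C beats it: P:8>6 Q:6>1 R:12>6 S:7>4)
P1 drop D (C beats it: P:8>6 Q:6>3 R:12>4 S:7>6)
P2 drop Q (P beats it: A:6>2 C:9>4 E:8>1)
P1 drop A (E beats it: P:8>3 R:14>7 S:9>8)
P1→{C,E} P2→{P,R,S}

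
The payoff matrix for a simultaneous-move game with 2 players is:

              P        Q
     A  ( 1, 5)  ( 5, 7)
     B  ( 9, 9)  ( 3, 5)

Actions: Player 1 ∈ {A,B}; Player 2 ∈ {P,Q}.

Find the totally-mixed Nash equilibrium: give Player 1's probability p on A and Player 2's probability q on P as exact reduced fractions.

(p,q) = (2/3, 1/5)

P1 indiff ⇒ q·1+(1-q)·5 = q·9+(1-q)·3 ⇒ q(-8) = (1-q)(-2) ⇒ q = 1/5
P2 indiff ⇒ p·5+(1-p)·9 = p·7+(1-p)·5 ⇒ p(-2) = (1-p)(-4) ⇒ p = 2/3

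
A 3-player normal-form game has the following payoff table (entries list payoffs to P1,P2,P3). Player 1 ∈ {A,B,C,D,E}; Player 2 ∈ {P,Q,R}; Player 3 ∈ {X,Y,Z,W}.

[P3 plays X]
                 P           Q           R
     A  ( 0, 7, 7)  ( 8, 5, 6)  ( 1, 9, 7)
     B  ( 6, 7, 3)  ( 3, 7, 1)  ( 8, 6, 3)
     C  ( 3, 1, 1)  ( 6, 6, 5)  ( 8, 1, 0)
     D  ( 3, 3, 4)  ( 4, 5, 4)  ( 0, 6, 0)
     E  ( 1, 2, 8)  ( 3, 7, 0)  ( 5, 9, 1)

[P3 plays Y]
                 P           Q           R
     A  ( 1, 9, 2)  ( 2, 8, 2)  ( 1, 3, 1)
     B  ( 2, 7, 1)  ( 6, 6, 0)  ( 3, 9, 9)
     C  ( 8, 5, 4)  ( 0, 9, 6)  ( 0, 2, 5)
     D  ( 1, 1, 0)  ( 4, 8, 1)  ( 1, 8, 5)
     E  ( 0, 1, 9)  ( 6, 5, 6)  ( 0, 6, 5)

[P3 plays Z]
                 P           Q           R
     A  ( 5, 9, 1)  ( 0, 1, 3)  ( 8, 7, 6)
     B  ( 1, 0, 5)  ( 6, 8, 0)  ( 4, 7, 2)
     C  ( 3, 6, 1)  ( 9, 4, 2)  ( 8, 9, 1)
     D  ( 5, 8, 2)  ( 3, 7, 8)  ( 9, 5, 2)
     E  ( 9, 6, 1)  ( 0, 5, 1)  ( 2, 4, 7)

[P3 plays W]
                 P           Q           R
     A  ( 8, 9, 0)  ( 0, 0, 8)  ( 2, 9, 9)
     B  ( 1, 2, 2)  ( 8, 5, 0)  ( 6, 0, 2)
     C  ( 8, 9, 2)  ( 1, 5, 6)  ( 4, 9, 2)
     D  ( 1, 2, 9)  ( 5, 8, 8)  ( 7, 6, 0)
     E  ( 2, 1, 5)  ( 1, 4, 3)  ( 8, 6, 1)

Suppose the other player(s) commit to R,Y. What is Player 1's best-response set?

P1 best: {B}

u_1(A vs R,Y) = 1
u_1(B vs R,Y) = 3
u_1(C vs R,Y) = 0
u_1(D vs R,Y) = 1
u_1(E vs R,Y) = 0
max payoff 3 at {B}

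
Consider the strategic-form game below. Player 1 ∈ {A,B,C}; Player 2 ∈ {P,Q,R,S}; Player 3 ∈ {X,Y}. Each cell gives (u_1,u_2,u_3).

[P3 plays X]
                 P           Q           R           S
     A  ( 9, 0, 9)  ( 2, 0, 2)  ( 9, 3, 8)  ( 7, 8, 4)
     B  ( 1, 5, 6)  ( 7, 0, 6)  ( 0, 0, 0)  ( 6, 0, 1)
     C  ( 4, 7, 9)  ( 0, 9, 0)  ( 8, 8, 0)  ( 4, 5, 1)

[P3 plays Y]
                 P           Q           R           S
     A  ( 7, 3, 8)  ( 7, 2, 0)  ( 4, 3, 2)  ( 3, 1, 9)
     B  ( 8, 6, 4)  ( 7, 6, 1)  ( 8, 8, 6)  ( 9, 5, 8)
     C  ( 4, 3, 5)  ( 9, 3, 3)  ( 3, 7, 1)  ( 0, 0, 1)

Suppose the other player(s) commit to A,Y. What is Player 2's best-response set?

BR_2 = {P,R}

u_2(P vs A,Y) = 3
u_2(Q vs A,Y) = 2
u_2(R vs A,Y) = 3
u_2(S vs A,Y) = 1
max payoff 3 at {P,R}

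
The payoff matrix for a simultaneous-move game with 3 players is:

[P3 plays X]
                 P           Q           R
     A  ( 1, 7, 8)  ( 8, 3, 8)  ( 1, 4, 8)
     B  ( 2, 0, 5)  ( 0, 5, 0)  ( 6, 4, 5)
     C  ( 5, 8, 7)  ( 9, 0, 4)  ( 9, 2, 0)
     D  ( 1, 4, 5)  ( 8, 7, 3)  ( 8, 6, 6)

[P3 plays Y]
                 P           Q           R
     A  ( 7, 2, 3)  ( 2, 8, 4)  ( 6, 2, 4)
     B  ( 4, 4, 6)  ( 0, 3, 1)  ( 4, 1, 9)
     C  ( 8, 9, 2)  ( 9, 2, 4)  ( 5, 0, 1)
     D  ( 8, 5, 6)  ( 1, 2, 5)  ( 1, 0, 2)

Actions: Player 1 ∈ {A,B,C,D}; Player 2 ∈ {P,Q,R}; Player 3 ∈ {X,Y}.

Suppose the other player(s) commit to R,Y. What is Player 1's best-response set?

P1 best: {A}

u_1(A vs R,Y) = 6
u_1(B vs R,Y) = 4
u_1(C vs R,Y) = 5
u_1(D vs R,Y) = 1
max payoff 6 at {A}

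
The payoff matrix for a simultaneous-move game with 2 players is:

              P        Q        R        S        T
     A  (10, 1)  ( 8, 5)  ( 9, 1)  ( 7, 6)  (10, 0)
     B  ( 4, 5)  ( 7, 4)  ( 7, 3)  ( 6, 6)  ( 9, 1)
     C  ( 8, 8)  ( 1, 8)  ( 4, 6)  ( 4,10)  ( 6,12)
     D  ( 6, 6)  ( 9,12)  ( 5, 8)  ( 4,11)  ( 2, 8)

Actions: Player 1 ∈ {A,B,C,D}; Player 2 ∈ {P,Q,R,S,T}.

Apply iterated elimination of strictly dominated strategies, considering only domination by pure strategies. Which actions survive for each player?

IESDS → P1:{A,D} P2:{Q,S}

P1 drop B (A beats it: P:10>4 Q:8>7 R:9>7 S:7>6 T:10>9)
P1 drop C (A beats it: P:10>8 Q:8>1 R:9>4 S:7>4 T:10>6)
P2 drop P (Q beats it: A:5>1 D:12>6)
P2 drop R (Q beats it: A:5>1 D:12>8)
P2 drop T (Q beats it: A:5>0 D:12>8)
P1→{A,D} P2→{Q,S}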